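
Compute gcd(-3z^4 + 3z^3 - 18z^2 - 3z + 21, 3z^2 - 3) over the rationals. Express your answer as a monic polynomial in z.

z^2 - 1

Euclidean algorithm in ℚ[z]:
  -3z^4 + 3z^3 - 18z^2 - 3z + 21 = (-z^2 + z - 7)(3z^2 - 3) + (0)
Last nonzero remainder: 3z^2 - 3. Dividing through by 3 gives the monic gcd z^2 - 1.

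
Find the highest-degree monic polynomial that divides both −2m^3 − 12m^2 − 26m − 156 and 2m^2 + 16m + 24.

m + 6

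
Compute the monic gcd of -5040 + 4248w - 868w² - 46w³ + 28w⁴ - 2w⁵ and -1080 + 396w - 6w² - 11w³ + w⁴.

180 - 36w - 5w² + w³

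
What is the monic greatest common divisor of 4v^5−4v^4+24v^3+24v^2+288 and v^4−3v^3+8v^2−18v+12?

Repeated division with remainder:
  4v^5−4v^4+24v^3+24v^2+288 = (4v+8)(v^4−3v^3+8v^2−18v+12) + (16v^3+32v^2+96v+192)
  v^4−3v^3+8v^2−18v+12 = ((1/16)v−5/16)(16v^3+32v^2+96v+192) + (12v^2+72)
  16v^3+32v^2+96v+192 = ((4/3)v+8/3)(12v^2+72) + (0)
Last nonzero remainder: 12v^2+72. Dividing through by 12 gives the monic gcd v^2+6.

v^2+6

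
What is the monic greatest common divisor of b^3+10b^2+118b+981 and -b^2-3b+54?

By polynomial division,
  b^3+10b^2+118b+981 = (-b-7)(-b^2-3b+54) + (151b+1359)
  -b^2-3b+54 = (-(1/151)b+6/151)(151b+1359) + (0)
Last nonzero remainder: 151b+1359. Dividing through by 151 gives the monic gcd b+9.

b+9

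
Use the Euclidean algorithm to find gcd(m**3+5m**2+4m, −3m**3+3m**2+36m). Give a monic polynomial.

By polynomial division,
  m**3+5m**2+4m = (−1/3)(−3m**3+3m**2+36m) + (6m**2+16m)
  −3m**3+3m**2+36m = (−(1/2)m+11/6)(6m**2+16m) + ((20/3)m)
  6m**2+16m = ((9/10)m+12/5)((20/3)m) + (0)
Last nonzero remainder: (20/3)m. Dividing through by 20/3 gives the monic gcd m.

m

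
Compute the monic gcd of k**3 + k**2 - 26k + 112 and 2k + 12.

Repeated division with remainder:
  k**3 + k**2 - 26k + 112 = ((1/2)k**2 - (5/2)k + 2)(2k + 12) + (88)
  2k + 12 = ((1/44)k + 3/22)(88) + (0)
The last nonzero remainder is the constant 88, so the polynomials are coprime and gcd = 1.

1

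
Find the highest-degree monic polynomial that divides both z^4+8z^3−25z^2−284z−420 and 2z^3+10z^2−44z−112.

z^2+9z+14

Repeated division with remainder:
  z^4+8z^3−25z^2−284z−420 = ((1/2)z+3/2)(2z^3+10z^2−44z−112) + (−18z^2−162z−252)
  2z^3+10z^2−44z−112 = (−(1/9)z+4/9)(−18z^2−162z−252) + (0)
Last nonzero remainder: −18z^2−162z−252. Dividing through by −18 gives the monic gcd z^2+9z+14.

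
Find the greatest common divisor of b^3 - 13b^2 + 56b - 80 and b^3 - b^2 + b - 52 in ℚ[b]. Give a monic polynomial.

b - 4

Euclidean algorithm in ℚ[b]:
  b^3 - 13b^2 + 56b - 80 = (b^3 - b^2 + b - 52) + (-12b^2 + 55b - 28)
  b^3 - b^2 + b - 52 = (-(1/12)b - 43/144)(-12b^2 + 55b - 28) + ((2173/144)b - 2173/36)
  -12b^2 + 55b - 28 = (-(1728/2173)b + 1008/2173)((2173/144)b - 2173/36) + (0)
Last nonzero remainder: (2173/144)b - 2173/36. Dividing through by 2173/144 gives the monic gcd b - 4.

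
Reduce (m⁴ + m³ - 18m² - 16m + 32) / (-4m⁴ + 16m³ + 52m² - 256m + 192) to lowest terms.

(-m - 2)/(4m - 12)

Repeated division with remainder:
  m⁴ + m³ - 18m² - 16m + 32 = (-1/4)(-4m⁴ + 16m³ + 52m² - 256m + 192) + (5m³ - 5m² - 80m + 80)
  -4m⁴ + 16m³ + 52m² - 256m + 192 = (-(4/5)m + 12/5)(5m³ - 5m² - 80m + 80) + (0)
Last nonzero remainder: 5m³ - 5m² - 80m + 80. Dividing through by 5 gives the monic gcd m³ - m² - 16m + 16.
Cancel m³ - m² - 16m + 16 from numerator and denominator to get the reduced form.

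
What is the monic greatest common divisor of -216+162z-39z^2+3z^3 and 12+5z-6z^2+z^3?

12-7z+z^2

Apply the Euclidean algorithm:
  3z^3-39z^2+162z-216 = (3)(z^3-6z^2+5z+12) + (-21z^2+147z-252)
  z^3-6z^2+5z+12 = (-(1/21)z-1/21)(-21z^2+147z-252) + (0)
Last nonzero remainder: -21z^2+147z-252. Dividing through by -21 gives the monic gcd z^2-7z+12.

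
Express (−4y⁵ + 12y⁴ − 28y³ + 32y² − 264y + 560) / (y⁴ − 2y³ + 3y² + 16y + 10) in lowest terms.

Euclidean algorithm in ℚ[y]:
  −4y⁵ + 12y⁴ − 28y³ + 32y² − 264y + 560 = (−4y + 4)(y⁴ − 2y³ + 3y² + 16y + 10) + (−8y³ + 84y² − 288y + 520)
  y⁴ − 2y³ + 3y² + 16y + 10 = (−(1/8)y − 17/16)(−8y³ + 84y² − 288y + 520) + ((225/4)y² − 225y + 1125/2)
  −8y³ + 84y² − 288y + 520 = (−(32/225)y + 208/225)((225/4)y² − 225y + 1125/2) + (0)
Last nonzero remainder: (225/4)y² − 225y + 1125/2. Dividing through by 225/4 gives the monic gcd y² − 4y + 10.
Cancel y² − 4y + 10 from numerator and denominator to get the reduced form.

(−4y³ − 4y² − 4y + 56)/(y² + 2y + 1)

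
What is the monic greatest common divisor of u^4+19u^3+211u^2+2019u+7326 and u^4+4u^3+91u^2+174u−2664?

u^3+8u^2+123u+666

Euclidean algorithm in ℚ[u]:
  u^4+19u^3+211u^2+2019u+7326 = (u^4+4u^3+91u^2+174u−2664) + (15u^3+120u^2+1845u+9990)
  u^4+4u^3+91u^2+174u−2664 = ((1/15)u−4/15)(15u^3+120u^2+1845u+9990) + (0)
Last nonzero remainder: 15u^3+120u^2+1845u+9990. Dividing through by 15 gives the monic gcd u^3+8u^2+123u+666.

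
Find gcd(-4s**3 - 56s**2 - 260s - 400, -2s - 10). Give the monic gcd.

s + 5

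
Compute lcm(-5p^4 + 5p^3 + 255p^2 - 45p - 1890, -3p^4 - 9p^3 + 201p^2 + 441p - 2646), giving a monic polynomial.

Apply the Euclidean algorithm:
  -5p^4 + 5p^3 + 255p^2 - 45p - 1890 = (5/3)(-3p^4 - 9p^3 + 201p^2 + 441p - 2646) + (20p^3 - 80p^2 - 780p + 2520)
  -3p^4 - 9p^3 + 201p^2 + 441p - 2646 = (-(3/20)p - 21/20)(20p^3 - 80p^2 - 780p + 2520) + (0)
Last nonzero remainder: 20p^3 - 80p^2 - 780p + 2520. Dividing through by 20 gives the monic gcd p^3 - 4p^2 - 39p + 126.
Then lcm(f, g) = f·g / gcd(f, g); expanding and making the result monic gives the answer.

p^5 + 6p^4 - 58p^3 - 348p^2 + 441p + 2646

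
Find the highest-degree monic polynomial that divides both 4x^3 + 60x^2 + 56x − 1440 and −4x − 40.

x + 10

Repeated division with remainder:
  4x^3 + 60x^2 + 56x − 1440 = (−x^2 − 5x + 36)(−4x − 40) + (0)
Last nonzero remainder: −4x − 40. Dividing through by −4 gives the monic gcd x + 10.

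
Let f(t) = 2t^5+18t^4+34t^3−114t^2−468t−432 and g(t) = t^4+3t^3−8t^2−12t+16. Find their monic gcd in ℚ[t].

t^2+6t+8

Apply the Euclidean algorithm:
  2t^5+18t^4+34t^3−114t^2−468t−432 = (2t+12)(t^4+3t^3−8t^2−12t+16) + (14t^3+6t^2−356t−624)
  t^4+3t^3−8t^2−12t+16 = ((1/14)t+9/49)(14t^3+6t^2−356t−624) + ((800/49)t^2+(4800/49)t+6400/49)
  14t^3+6t^2−356t−624 = ((343/400)t−1911/400)((800/49)t^2+(4800/49)t+6400/49) + (0)
Last nonzero remainder: (800/49)t^2+(4800/49)t+6400/49. Dividing through by 800/49 gives the monic gcd t^2+6t+8.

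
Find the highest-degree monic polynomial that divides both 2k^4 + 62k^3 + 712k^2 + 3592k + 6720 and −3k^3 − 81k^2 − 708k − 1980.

k^2 + 16k + 60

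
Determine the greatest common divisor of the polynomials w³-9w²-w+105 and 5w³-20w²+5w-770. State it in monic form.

w-7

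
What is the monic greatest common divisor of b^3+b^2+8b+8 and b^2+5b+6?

1

Apply the Euclidean algorithm:
  b^3+b^2+8b+8 = (b−4)(b^2+5b+6) + (22b+32)
  b^2+5b+6 = ((1/22)b+39/242)(22b+32) + (102/121)
  22b+32 = ((1331/51)b+1936/51)(102/121) + (0)
The last nonzero remainder is the constant 102/121, so the polynomials are coprime and gcd = 1.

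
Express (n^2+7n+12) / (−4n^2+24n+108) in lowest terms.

(−n−4)/(4n−36)

Repeated division with remainder:
  n^2+7n+12 = (−1/4)(−4n^2+24n+108) + (13n+39)
  −4n^2+24n+108 = (−(4/13)n+36/13)(13n+39) + (0)
Last nonzero remainder: 13n+39. Dividing through by 13 gives the monic gcd n+3.
Cancel n+3 from numerator and denominator to get the reduced form.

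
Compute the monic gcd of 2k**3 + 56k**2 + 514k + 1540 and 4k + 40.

k + 10

Apply the Euclidean algorithm:
  2k**3 + 56k**2 + 514k + 1540 = ((1/2)k**2 + 9k + 77/2)(4k + 40) + (0)
Last nonzero remainder: 4k + 40. Dividing through by 4 gives the monic gcd k + 10.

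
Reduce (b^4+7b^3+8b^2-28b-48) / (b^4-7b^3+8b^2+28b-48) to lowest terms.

(b^2+7b+12)/(b^2-7b+12)

Repeated division with remainder:
  b^4+7b^3+8b^2-28b-48 = (b^4-7b^3+8b^2+28b-48) + (14b^3-56b)
  b^4-7b^3+8b^2+28b-48 = ((1/14)b-1/2)(14b^3-56b) + (12b^2-48)
  14b^3-56b = ((7/6)b)(12b^2-48) + (0)
Last nonzero remainder: 12b^2-48. Dividing through by 12 gives the monic gcd b^2-4.
Cancel b^2-4 from numerator and denominator to get the reduced form.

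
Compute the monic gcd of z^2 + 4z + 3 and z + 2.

1

Apply the Euclidean algorithm:
  z^2 + 4z + 3 = (z + 2)(z + 2) + (-1)
  z + 2 = (-z - 2)(-1) + (0)
The last nonzero remainder is the constant -1, so the polynomials are coprime and gcd = 1.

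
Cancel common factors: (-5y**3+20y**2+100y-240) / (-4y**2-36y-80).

Repeated division with remainder:
  -5y**3+20y**2+100y-240 = ((5/4)y-65/4)(-4y**2-36y-80) + (-385y-1540)
  -4y**2-36y-80 = ((4/385)y+4/77)(-385y-1540) + (0)
Last nonzero remainder: -385y-1540. Dividing through by -385 gives the monic gcd y+4.
Cancel y+4 from numerator and denominator to get the reduced form.

(5y**2-40y+60)/(4y+20)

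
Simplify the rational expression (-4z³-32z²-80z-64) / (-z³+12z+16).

(4z+16)/(z-4)

Apply the Euclidean algorithm:
  -4z³-32z²-80z-64 = (4)(-z³+12z+16) + (-32z²-128z-128)
  -z³+12z+16 = ((1/32)z-1/8)(-32z²-128z-128) + (0)
Last nonzero remainder: -32z²-128z-128. Dividing through by -32 gives the monic gcd z²+4z+4.
Cancel z²+4z+4 from numerator and denominator to get the reduced form.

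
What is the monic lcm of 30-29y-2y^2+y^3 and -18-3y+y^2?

By polynomial division,
  y^3-2y^2-29y+30 = (y+1)(y^2-3y-18) + (-8y+48)
  y^2-3y-18 = (-(1/8)y-3/8)(-8y+48) + (0)
Last nonzero remainder: -8y+48. Dividing through by -8 gives the monic gcd y-6.
Then lcm(f, g) = f·g / gcd(f, g); expanding and making the result monic gives the answer.

90-57y-35y^2+y^3+y^4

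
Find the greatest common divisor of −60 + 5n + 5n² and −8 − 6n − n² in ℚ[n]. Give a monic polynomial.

Apply the Euclidean algorithm:
  5n² + 5n − 60 = (−5)(−n² − 6n − 8) + (−25n − 100)
  −n² − 6n − 8 = ((1/25)n + 2/25)(−25n − 100) + (0)
Last nonzero remainder: −25n − 100. Dividing through by −25 gives the monic gcd n + 4.

4 + n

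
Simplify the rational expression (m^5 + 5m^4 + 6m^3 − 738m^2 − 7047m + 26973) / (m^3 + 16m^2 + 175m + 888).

(m^3 − 3m^2 − 81m + 243)/(m + 8)

Apply the Euclidean algorithm:
  m^5 + 5m^4 + 6m^3 − 738m^2 − 7047m + 26973 = (m^2 − 11m + 7)(m^3 + 16m^2 + 175m + 888) + (187m^2 + 1496m + 20757)
  m^3 + 16m^2 + 175m + 888 = ((1/187)m + 8/187)(187m^2 + 1496m + 20757) + (0)
Last nonzero remainder: 187m^2 + 1496m + 20757. Dividing through by 187 gives the monic gcd m^2 + 8m + 111.
Cancel m^2 + 8m + 111 from numerator and denominator to get the reduced form.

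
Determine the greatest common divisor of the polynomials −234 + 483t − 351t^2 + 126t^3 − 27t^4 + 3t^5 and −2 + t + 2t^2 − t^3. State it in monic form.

Euclidean algorithm in ℚ[t]:
  3t^5 − 27t^4 + 126t^3 − 351t^2 + 483t − 234 = (−3t^2 + 21t − 87)(−t^3 + 2t^2 + t − 2) + (−204t^2 + 612t − 408)
  −t^3 + 2t^2 + t − 2 = ((1/204)t + 1/204)(−204t^2 + 612t − 408) + (0)
Last nonzero remainder: −204t^2 + 612t − 408. Dividing through by −204 gives the monic gcd t^2 − 3t + 2.

2 − 3t + t^2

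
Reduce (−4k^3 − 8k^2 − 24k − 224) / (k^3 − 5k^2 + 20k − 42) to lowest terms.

(−4k − 16)/(k − 3)

Apply the Euclidean algorithm:
  −4k^3 − 8k^2 − 24k − 224 = (−4)(k^3 − 5k^2 + 20k − 42) + (−28k^2 + 56k − 392)
  k^3 − 5k^2 + 20k − 42 = (−(1/28)k + 3/28)(−28k^2 + 56k − 392) + (0)
Last nonzero remainder: −28k^2 + 56k − 392. Dividing through by −28 gives the monic gcd k^2 − 2k + 14.
Cancel k^2 − 2k + 14 from numerator and denominator to get the reduced form.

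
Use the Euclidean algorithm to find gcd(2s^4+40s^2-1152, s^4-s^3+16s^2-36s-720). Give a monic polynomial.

s^3+4s^2+36s+144

Apply the Euclidean algorithm:
  2s^4+40s^2-1152 = (2)(s^4-s^3+16s^2-36s-720) + (2s^3+8s^2+72s+288)
  s^4-s^3+16s^2-36s-720 = ((1/2)s-5/2)(2s^3+8s^2+72s+288) + (0)
Last nonzero remainder: 2s^3+8s^2+72s+288. Dividing through by 2 gives the monic gcd s^3+4s^2+36s+144.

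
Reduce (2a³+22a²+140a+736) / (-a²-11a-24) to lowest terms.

(-2a²-6a-92)/(a+3)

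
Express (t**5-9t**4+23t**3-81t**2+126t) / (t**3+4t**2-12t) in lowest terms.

Euclidean algorithm in ℚ[t]:
  t**5-9t**4+23t**3-81t**2+126t = (t**2-13t+87)(t**3+4t**2-12t) + (-585t**2+1170t)
  t**3+4t**2-12t = (-(1/585)t-2/195)(-585t**2+1170t) + (0)
Last nonzero remainder: -585t**2+1170t. Dividing through by -585 gives the monic gcd t**2-2t.
Cancel t**2-2t from numerator and denominator to get the reduced form.

(t**3-7t**2+9t-63)/(t+6)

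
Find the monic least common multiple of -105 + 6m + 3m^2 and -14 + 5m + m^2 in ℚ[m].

70 - 39m + m^3

Apply the Euclidean algorithm:
  3m^2 + 6m - 105 = (3)(m^2 + 5m - 14) + (-9m - 63)
  m^2 + 5m - 14 = (-(1/9)m + 2/9)(-9m - 63) + (0)
Last nonzero remainder: -9m - 63. Dividing through by -9 gives the monic gcd m + 7.
Then lcm(f, g) = f·g / gcd(f, g); expanding and making the result monic gives the answer.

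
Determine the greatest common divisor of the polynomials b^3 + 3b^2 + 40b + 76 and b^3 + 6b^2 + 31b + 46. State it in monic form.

By polynomial division,
  b^3 + 3b^2 + 40b + 76 = (b^3 + 6b^2 + 31b + 46) + (-3b^2 + 9b + 30)
  b^3 + 6b^2 + 31b + 46 = (-(1/3)b - 3)(-3b^2 + 9b + 30) + (68b + 136)
  -3b^2 + 9b + 30 = (-(3/68)b + 15/68)(68b + 136) + (0)
Last nonzero remainder: 68b + 136. Dividing through by 68 gives the monic gcd b + 2.

b + 2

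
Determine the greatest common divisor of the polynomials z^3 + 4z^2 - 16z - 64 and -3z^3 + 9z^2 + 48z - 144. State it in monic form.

Repeated division with remainder:
  z^3 + 4z^2 - 16z - 64 = (-1/3)(-3z^3 + 9z^2 + 48z - 144) + (7z^2 - 112)
  -3z^3 + 9z^2 + 48z - 144 = (-(3/7)z + 9/7)(7z^2 - 112) + (0)
Last nonzero remainder: 7z^2 - 112. Dividing through by 7 gives the monic gcd z^2 - 16.

z^2 - 16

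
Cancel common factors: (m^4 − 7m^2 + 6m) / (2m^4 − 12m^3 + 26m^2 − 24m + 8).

(m^2 + 3m)/(2m^2 − 6m + 4)

Euclidean algorithm in ℚ[m]:
  m^4 − 7m^2 + 6m = (1/2)(2m^4 − 12m^3 + 26m^2 − 24m + 8) + (6m^3 − 20m^2 + 18m − 4)
  2m^4 − 12m^3 + 26m^2 − 24m + 8 = ((1/3)m − 8/9)(6m^3 − 20m^2 + 18m − 4) + ((20/9)m^2 − (20/3)m + 40/9)
  6m^3 − 20m^2 + 18m − 4 = ((27/10)m − 9/10)((20/9)m^2 − (20/3)m + 40/9) + (0)
Last nonzero remainder: (20/9)m^2 − (20/3)m + 40/9. Dividing through by 20/9 gives the monic gcd m^2 − 3m + 2.
Cancel m^2 − 3m + 2 from numerator and denominator to get the reduced form.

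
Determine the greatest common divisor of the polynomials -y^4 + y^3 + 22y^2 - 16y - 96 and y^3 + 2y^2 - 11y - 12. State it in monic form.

Apply the Euclidean algorithm:
  -y^4 + y^3 + 22y^2 - 16y - 96 = (-y + 3)(y^3 + 2y^2 - 11y - 12) + (5y^2 + 5y - 60)
  y^3 + 2y^2 - 11y - 12 = ((1/5)y + 1/5)(5y^2 + 5y - 60) + (0)
Last nonzero remainder: 5y^2 + 5y - 60. Dividing through by 5 gives the monic gcd y^2 + y - 12.

y^2 + y - 12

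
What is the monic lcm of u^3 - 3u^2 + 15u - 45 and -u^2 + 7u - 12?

u^4 - 7u^3 + 27u^2 - 105u + 180

By polynomial division,
  u^3 - 3u^2 + 15u - 45 = (-u - 4)(-u^2 + 7u - 12) + (31u - 93)
  -u^2 + 7u - 12 = (-(1/31)u + 4/31)(31u - 93) + (0)
Last nonzero remainder: 31u - 93. Dividing through by 31 gives the monic gcd u - 3.
Then lcm(f, g) = f·g / gcd(f, g); expanding and making the result monic gives the answer.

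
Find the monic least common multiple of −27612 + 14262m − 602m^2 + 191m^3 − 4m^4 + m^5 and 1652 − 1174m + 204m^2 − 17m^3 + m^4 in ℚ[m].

193284 − 127446m + 18476m^2 − 1939m^3 + 219m^4 − 11m^5 + m^6

Euclidean algorithm in ℚ[m]:
  m^5 − 4m^4 + 191m^3 − 602m^2 + 14262m − 27612 = (m + 13)(m^4 − 17m^3 + 204m^2 − 1174m + 1652) + (208m^3 − 2080m^2 + 27872m − 49088)
  m^4 − 17m^3 + 204m^2 − 1174m + 1652 = ((1/208)m − 7/208)(208m^3 − 2080m^2 + 27872m − 49088) + (0)
Last nonzero remainder: 208m^3 − 2080m^2 + 27872m − 49088. Dividing through by 208 gives the monic gcd m^3 − 10m^2 + 134m − 236.
Then lcm(f, g) = f·g / gcd(f, g); expanding and making the result monic gives the answer.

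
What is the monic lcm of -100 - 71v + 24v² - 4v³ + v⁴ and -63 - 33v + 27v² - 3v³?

-2100 - 491v + 1114v² - 395v³ + 85v⁴ - 14v⁵ + v⁶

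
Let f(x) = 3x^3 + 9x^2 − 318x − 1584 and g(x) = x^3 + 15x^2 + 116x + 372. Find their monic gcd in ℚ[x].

Apply the Euclidean algorithm:
  3x^3 + 9x^2 − 318x − 1584 = (3)(x^3 + 15x^2 + 116x + 372) + (−36x^2 − 666x − 2700)
  x^3 + 15x^2 + 116x + 372 = (−(1/36)x + 7/72)(−36x^2 − 666x − 2700) + ((423/4)x + 1269/2)
  −36x^2 − 666x − 2700 = (−(16/47)x − 200/47)((423/4)x + 1269/2) + (0)
Last nonzero remainder: (423/4)x + 1269/2. Dividing through by 423/4 gives the monic gcd x + 6.

x + 6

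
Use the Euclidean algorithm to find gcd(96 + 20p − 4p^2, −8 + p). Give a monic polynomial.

−8 + p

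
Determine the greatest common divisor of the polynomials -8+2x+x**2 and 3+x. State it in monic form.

By polynomial division,
  x**2+2x-8 = (x-1)(x+3) + (-5)
  x+3 = (-(1/5)x-3/5)(-5) + (0)
The last nonzero remainder is the constant -5, so the polynomials are coprime and gcd = 1.

1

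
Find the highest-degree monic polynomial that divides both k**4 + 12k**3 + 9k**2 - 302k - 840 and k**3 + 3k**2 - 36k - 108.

k + 6

By polynomial division,
  k**4 + 12k**3 + 9k**2 - 302k - 840 = (k + 9)(k**3 + 3k**2 - 36k - 108) + (18k**2 + 130k + 132)
  k**3 + 3k**2 - 36k - 108 = ((1/18)k - 19/81)(18k**2 + 130k + 132) + (-(1040/81)k - 2080/27)
  18k**2 + 130k + 132 = (-(729/520)k - 891/520)(-(1040/81)k - 2080/27) + (0)
Last nonzero remainder: -(1040/81)k - 2080/27. Dividing through by -1040/81 gives the monic gcd k + 6.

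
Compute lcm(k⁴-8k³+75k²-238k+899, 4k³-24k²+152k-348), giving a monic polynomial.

k⁵-11k⁴+99k³-463k²+1613k-2697

Euclidean algorithm in ℚ[k]:
  k⁴-8k³+75k²-238k+899 = ((1/4)k-1/2)(4k³-24k²+152k-348) + (25k²-75k+725)
  4k³-24k²+152k-348 = ((4/25)k-12/25)(25k²-75k+725) + (0)
Last nonzero remainder: 25k²-75k+725. Dividing through by 25 gives the monic gcd k²-3k+29.
Then lcm(f, g) = f·g / gcd(f, g); expanding and making the result monic gives the answer.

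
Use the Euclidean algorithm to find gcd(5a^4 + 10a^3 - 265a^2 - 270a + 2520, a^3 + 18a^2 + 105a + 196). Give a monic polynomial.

By polynomial division,
  5a^4 + 10a^3 - 265a^2 - 270a + 2520 = (5a - 80)(a^3 + 18a^2 + 105a + 196) + (650a^2 + 7150a + 18200)
  a^3 + 18a^2 + 105a + 196 = ((1/650)a + 7/650)(650a^2 + 7150a + 18200) + (0)
Last nonzero remainder: 650a^2 + 7150a + 18200. Dividing through by 650 gives the monic gcd a^2 + 11a + 28.

a^2 + 11a + 28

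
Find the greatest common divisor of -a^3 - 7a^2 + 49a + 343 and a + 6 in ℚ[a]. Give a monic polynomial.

1

Repeated division with remainder:
  -a^3 - 7a^2 + 49a + 343 = (-a^2 - a + 55)(a + 6) + (13)
  a + 6 = ((1/13)a + 6/13)(13) + (0)
The last nonzero remainder is the constant 13, so the polynomials are coprime and gcd = 1.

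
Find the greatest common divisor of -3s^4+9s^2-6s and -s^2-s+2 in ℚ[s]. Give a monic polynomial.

Euclidean algorithm in ℚ[s]:
  -3s^4+9s^2-6s = (3s^2-3s)(-s^2-s+2) + (0)
Last nonzero remainder: -s^2-s+2. Dividing through by -1 gives the monic gcd s^2+s-2.

s^2+s-2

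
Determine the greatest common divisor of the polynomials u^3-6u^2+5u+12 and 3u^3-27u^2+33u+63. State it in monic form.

Euclidean algorithm in ℚ[u]:
  u^3-6u^2+5u+12 = (1/3)(3u^3-27u^2+33u+63) + (3u^2-6u-9)
  3u^3-27u^2+33u+63 = (u-7)(3u^2-6u-9) + (0)
Last nonzero remainder: 3u^2-6u-9. Dividing through by 3 gives the monic gcd u^2-2u-3.

u^2-2u-3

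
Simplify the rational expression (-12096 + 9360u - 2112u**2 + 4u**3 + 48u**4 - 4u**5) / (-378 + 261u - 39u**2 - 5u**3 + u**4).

Repeated division with remainder:
  -4u**5 + 48u**4 + 4u**3 - 2112u**2 + 9360u - 12096 = (-4u + 28)(u**4 - 5u**3 - 39u**2 + 261u - 378) + (-12u**3 + 24u**2 + 540u - 1512)
  u**4 - 5u**3 - 39u**2 + 261u - 378 = (-(1/12)u + 1/4)(-12u**3 + 24u**2 + 540u - 1512) + (0)
Last nonzero remainder: -12u**3 + 24u**2 + 540u - 1512. Dividing through by -12 gives the monic gcd u**3 - 2u**2 - 45u + 126.
Cancel u**3 - 2u**2 - 45u + 126 from numerator and denominator to get the reduced form.

(-96 + 40u - 4u**2)/(-3 + u)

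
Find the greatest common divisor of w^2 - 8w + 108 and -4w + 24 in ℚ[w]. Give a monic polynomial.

1

Apply the Euclidean algorithm:
  w^2 - 8w + 108 = (-(1/4)w + 1/2)(-4w + 24) + (96)
  -4w + 24 = (-(1/24)w + 1/4)(96) + (0)
The last nonzero remainder is the constant 96, so the polynomials are coprime and gcd = 1.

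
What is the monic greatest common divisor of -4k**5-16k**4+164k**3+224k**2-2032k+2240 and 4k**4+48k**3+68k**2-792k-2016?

k**2+3k-28

Repeated division with remainder:
  -4k**5-16k**4+164k**3+224k**2-2032k+2240 = (-k+8)(4k**4+48k**3+68k**2-792k-2016) + (-152k**3-1112k**2+2288k+18368)
  4k**4+48k**3+68k**2-792k-2016 = (-(1/38)k-89/722)(-152k**3-1112k**2+2288k+18368) + (-(3200/361)k**2-(9600/361)k+89600/361)
  -152k**3-1112k**2+2288k+18368 = ((6859/400)k+14801/200)(-(3200/361)k**2-(9600/361)k+89600/361) + (0)
Last nonzero remainder: -(3200/361)k**2-(9600/361)k+89600/361. Dividing through by -3200/361 gives the monic gcd k**2+3k-28.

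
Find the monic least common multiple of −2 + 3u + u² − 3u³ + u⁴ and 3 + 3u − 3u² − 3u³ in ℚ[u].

By polynomial division,
  u⁴ − 3u³ + u² + 3u − 2 = (−(1/3)u + 4/3)(−3u³ − 3u² + 3u + 3) + (6u² − 6)
  −3u³ − 3u² + 3u + 3 = (−(1/2)u − 1/2)(6u² − 6) + (0)
Last nonzero remainder: 6u² − 6. Dividing through by 6 gives the monic gcd u² − 1.
Then lcm(f, g) = f·g / gcd(f, g); expanding and making the result monic gives the answer.

−2 + u + 4u² − 2u³ − 2u⁴ + u⁵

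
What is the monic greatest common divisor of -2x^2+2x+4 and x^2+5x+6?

1

Apply the Euclidean algorithm:
  -2x^2+2x+4 = (-2)(x^2+5x+6) + (12x+16)
  x^2+5x+6 = ((1/12)x+11/36)(12x+16) + (10/9)
  12x+16 = ((54/5)x+72/5)(10/9) + (0)
The last nonzero remainder is the constant 10/9, so the polynomials are coprime and gcd = 1.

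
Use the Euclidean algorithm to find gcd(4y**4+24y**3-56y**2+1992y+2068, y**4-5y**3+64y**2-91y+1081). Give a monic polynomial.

Repeated division with remainder:
  4y**4+24y**3-56y**2+1992y+2068 = (4)(y**4-5y**3+64y**2-91y+1081) + (44y**3-312y**2+2356y-2256)
  y**4-5y**3+64y**2-91y+1081 = ((1/44)y+23/484)(44y**3-312y**2+2356y-2256) + ((3059/121)y**2-(18354/121)y+143773/121)
  44y**3-312y**2+2356y-2256 = ((5324/3059)y-5808/3059)((3059/121)y**2-(18354/121)y+143773/121) + (0)
Last nonzero remainder: (3059/121)y**2-(18354/121)y+143773/121. Dividing through by 3059/121 gives the monic gcd y**2-6y+47.

y**2-6y+47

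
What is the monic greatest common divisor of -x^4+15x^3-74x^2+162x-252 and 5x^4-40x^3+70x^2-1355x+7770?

x^2-13x+42

Euclidean algorithm in ℚ[x]:
  -x^4+15x^3-74x^2+162x-252 = (-1/5)(5x^4-40x^3+70x^2-1355x+7770) + (7x^3-60x^2-109x+1302)
  5x^4-40x^3+70x^2-1355x+7770 = ((5/7)x+20/49)(7x^3-60x^2-109x+1302) + ((8445/49)x^2-(109785/49)x+50670/7)
  7x^3-60x^2-109x+1302 = ((343/8445)x+1519/8445)((8445/49)x^2-(109785/49)x+50670/7) + (0)
Last nonzero remainder: (8445/49)x^2-(109785/49)x+50670/7. Dividing through by 8445/49 gives the monic gcd x^2-13x+42.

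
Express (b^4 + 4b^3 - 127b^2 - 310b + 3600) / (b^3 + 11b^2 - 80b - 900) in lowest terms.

By polynomial division,
  b^4 + 4b^3 - 127b^2 - 310b + 3600 = (b - 7)(b^3 + 11b^2 - 80b - 900) + (30b^2 + 30b - 2700)
  b^3 + 11b^2 - 80b - 900 = ((1/30)b + 1/3)(30b^2 + 30b - 2700) + (0)
Last nonzero remainder: 30b^2 + 30b - 2700. Dividing through by 30 gives the monic gcd b^2 + b - 90.
Cancel b^2 + b - 90 from numerator and denominator to get the reduced form.

(b^2 + 3b - 40)/(b + 10)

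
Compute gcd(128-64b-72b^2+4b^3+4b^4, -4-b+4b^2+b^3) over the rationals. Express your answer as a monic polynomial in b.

-4+3b+b^2

Apply the Euclidean algorithm:
  4b^4+4b^3-72b^2-64b+128 = (4b-12)(b^3+4b^2-b-4) + (-20b^2-60b+80)
  b^3+4b^2-b-4 = (-(1/20)b-1/20)(-20b^2-60b+80) + (0)
Last nonzero remainder: -20b^2-60b+80. Dividing through by -20 gives the monic gcd b^2+3b-4.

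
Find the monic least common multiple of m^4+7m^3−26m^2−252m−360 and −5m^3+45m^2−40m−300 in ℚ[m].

m^5+2m^4−61m^3−122m^2+900m+1800

Euclidean algorithm in ℚ[m]:
  m^4+7m^3−26m^2−252m−360 = (−(1/5)m−16/5)(−5m^3+45m^2−40m−300) + (110m^2−440m−1320)
  −5m^3+45m^2−40m−300 = (−(1/22)m+5/22)(110m^2−440m−1320) + (0)
Last nonzero remainder: 110m^2−440m−1320. Dividing through by 110 gives the monic gcd m^2−4m−12.
Then lcm(f, g) = f·g / gcd(f, g); expanding and making the result monic gives the answer.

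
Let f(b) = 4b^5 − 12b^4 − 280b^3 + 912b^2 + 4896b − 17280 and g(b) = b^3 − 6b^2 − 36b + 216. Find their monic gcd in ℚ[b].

By polynomial division,
  4b^5 − 12b^4 − 280b^3 + 912b^2 + 4896b − 17280 = (4b^2 + 12b − 64)(b^3 − 6b^2 − 36b + 216) + (96b^2 − 3456)
  b^3 − 6b^2 − 36b + 216 = ((1/96)b − 1/16)(96b^2 − 3456) + (0)
Last nonzero remainder: 96b^2 − 3456. Dividing through by 96 gives the monic gcd b^2 − 36.

b^2 − 36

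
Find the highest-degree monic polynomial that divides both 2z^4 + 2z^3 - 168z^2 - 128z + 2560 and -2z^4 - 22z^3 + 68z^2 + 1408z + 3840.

z^3 + 5z^2 - 64z - 320

Apply the Euclidean algorithm:
  2z^4 + 2z^3 - 168z^2 - 128z + 2560 = (-1)(-2z^4 - 22z^3 + 68z^2 + 1408z + 3840) + (-20z^3 - 100z^2 + 1280z + 6400)
  -2z^4 - 22z^3 + 68z^2 + 1408z + 3840 = ((1/10)z + 3/5)(-20z^3 - 100z^2 + 1280z + 6400) + (0)
Last nonzero remainder: -20z^3 - 100z^2 + 1280z + 6400. Dividing through by -20 gives the monic gcd z^3 + 5z^2 - 64z - 320.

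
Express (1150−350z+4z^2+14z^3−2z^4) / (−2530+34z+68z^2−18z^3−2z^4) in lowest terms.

(−5+z)/(11+z)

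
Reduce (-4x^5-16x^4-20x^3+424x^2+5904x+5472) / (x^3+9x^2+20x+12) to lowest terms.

(-4x^3+12x^2-80x+912)/(x+2)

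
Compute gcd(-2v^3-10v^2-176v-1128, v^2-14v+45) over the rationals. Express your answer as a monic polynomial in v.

1

Apply the Euclidean algorithm:
  -2v^3-10v^2-176v-1128 = (-2v-38)(v^2-14v+45) + (-618v+582)
  v^2-14v+45 = (-(1/618)v+1345/63654)(-618v+582) + (346940/10609)
  -618v+582 = (-(3278181/173470)v+3087219/173470)(346940/10609) + (0)
The last nonzero remainder is the constant 346940/10609, so the polynomials are coprime and gcd = 1.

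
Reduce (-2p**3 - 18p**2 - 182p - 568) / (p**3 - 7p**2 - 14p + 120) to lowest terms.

Euclidean algorithm in ℚ[p]:
  -2p**3 - 18p**2 - 182p - 568 = (-2)(p**3 - 7p**2 - 14p + 120) + (-32p**2 - 210p - 328)
  p**3 - 7p**2 - 14p + 120 = (-(1/32)p + 217/512)(-32p**2 - 210p - 328) + ((16577/256)p + 16577/64)
  -32p**2 - 210p - 328 = (-(8192/16577)p - 20992/16577)((16577/256)p + 16577/64) + (0)
Last nonzero remainder: (16577/256)p + 16577/64. Dividing through by 16577/256 gives the monic gcd p + 4.
Cancel p + 4 from numerator and denominator to get the reduced form.

(-2p**2 - 10p - 142)/(p**2 - 11p + 30)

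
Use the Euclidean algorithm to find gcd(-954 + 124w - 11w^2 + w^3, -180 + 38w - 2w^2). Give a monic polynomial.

-9 + w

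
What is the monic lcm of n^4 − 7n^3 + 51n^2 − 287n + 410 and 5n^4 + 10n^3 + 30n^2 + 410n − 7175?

Repeated division with remainder:
  n^4 − 7n^3 + 51n^2 − 287n + 410 = (1/5)(5n^4 + 10n^3 + 30n^2 + 410n − 7175) + (−9n^3 + 45n^2 − 369n + 1845)
  5n^4 + 10n^3 + 30n^2 + 410n − 7175 = (−(5/9)n − 35/9)(−9n^3 + 45n^2 − 369n + 1845) + (0)
Last nonzero remainder: −9n^3 + 45n^2 − 369n + 1845. Dividing through by −9 gives the monic gcd n^3 − 5n^2 + 41n − 205.
Then lcm(f, g) = f·g / gcd(f, g); expanding and making the result monic gives the answer.

n^5 + 2n^3 + 70n^2 − 1599n + 2870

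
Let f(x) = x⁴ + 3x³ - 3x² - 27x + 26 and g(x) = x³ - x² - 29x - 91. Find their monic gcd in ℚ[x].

Repeated division with remainder:
  x⁴ + 3x³ - 3x² - 27x + 26 = (x + 4)(x³ - x² - 29x - 91) + (30x² + 180x + 390)
  x³ - x² - 29x - 91 = ((1/30)x - 7/30)(30x² + 180x + 390) + (0)
Last nonzero remainder: 30x² + 180x + 390. Dividing through by 30 gives the monic gcd x² + 6x + 13.

x² + 6x + 13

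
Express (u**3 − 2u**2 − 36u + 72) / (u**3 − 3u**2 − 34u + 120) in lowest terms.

Apply the Euclidean algorithm:
  u**3 − 2u**2 − 36u + 72 = (u**3 − 3u**2 − 34u + 120) + (u**2 − 2u − 48)
  u**3 − 3u**2 − 34u + 120 = (u − 1)(u**2 − 2u − 48) + (12u + 72)
  u**2 − 2u − 48 = ((1/12)u − 2/3)(12u + 72) + (0)
Last nonzero remainder: 12u + 72. Dividing through by 12 gives the monic gcd u + 6.
Cancel u + 6 from numerator and denominator to get the reduced form.

(u**2 − 8u + 12)/(u**2 − 9u + 20)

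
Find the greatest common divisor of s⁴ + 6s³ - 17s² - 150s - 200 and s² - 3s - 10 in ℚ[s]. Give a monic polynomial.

Apply the Euclidean algorithm:
  s⁴ + 6s³ - 17s² - 150s - 200 = (s² + 9s + 20)(s² - 3s - 10) + (0)
The last nonzero remainder s² - 3s - 10 is already monic.

s² - 3s - 10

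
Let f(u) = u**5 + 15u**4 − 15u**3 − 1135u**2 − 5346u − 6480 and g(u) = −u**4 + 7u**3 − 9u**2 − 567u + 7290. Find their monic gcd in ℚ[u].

Euclidean algorithm in ℚ[u]:
  u**5 + 15u**4 − 15u**3 − 1135u**2 − 5346u − 6480 = (−u − 22)(−u**4 + 7u**3 − 9u**2 − 567u + 7290) + (130u**3 − 1900u**2 − 10530u + 153900)
  −u**4 + 7u**3 − 9u**2 − 567u + 7290 = (−(1/130)u − 99/1690)(130u**3 − 1900u**2 − 10530u + 153900) + (−(34020/169)u**2 + 2755620/169)
  130u**3 − 1900u**2 − 10530u + 153900 = (−(2197/3402)u + 16055/1701)(−(34020/169)u**2 + 2755620/169) + (0)
Last nonzero remainder: −(34020/169)u**2 + 2755620/169. Dividing through by −34020/169 gives the monic gcd u**2 − 81.

u**2 − 81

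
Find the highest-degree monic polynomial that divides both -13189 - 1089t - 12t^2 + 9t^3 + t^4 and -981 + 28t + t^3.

109 + 9t + t^2

By polynomial division,
  t^4 + 9t^3 - 12t^2 - 1089t - 13189 = (t + 9)(t^3 + 28t - 981) + (-40t^2 - 360t - 4360)
  t^3 + 28t - 981 = (-(1/40)t + 9/40)(-40t^2 - 360t - 4360) + (0)
Last nonzero remainder: -40t^2 - 360t - 4360. Dividing through by -40 gives the monic gcd t^2 + 9t + 109.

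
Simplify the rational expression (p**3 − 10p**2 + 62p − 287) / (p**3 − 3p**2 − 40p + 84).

(p**2 − 3p + 41)/(p**2 + 4p − 12)

Apply the Euclidean algorithm:
  p**3 − 10p**2 + 62p − 287 = (p**3 − 3p**2 − 40p + 84) + (−7p**2 + 102p − 371)
  p**3 − 3p**2 − 40p + 84 = (−(1/7)p − 81/49)(−7p**2 + 102p − 371) + ((3705/49)p − 3705/7)
  −7p**2 + 102p − 371 = (−(343/3705)p + 2597/3705)((3705/49)p − 3705/7) + (0)
Last nonzero remainder: (3705/49)p − 3705/7. Dividing through by 3705/49 gives the monic gcd p − 7.
Cancel p − 7 from numerator and denominator to get the reduced form.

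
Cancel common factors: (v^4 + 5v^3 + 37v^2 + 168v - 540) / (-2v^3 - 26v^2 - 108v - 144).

Repeated division with remainder:
  v^4 + 5v^3 + 37v^2 + 168v - 540 = (-(1/2)v + 4)(-2v^3 - 26v^2 - 108v - 144) + (87v^2 + 528v + 36)
  -2v^3 - 26v^2 - 108v - 144 = (-(2/87)v - 134/841)(87v^2 + 528v + 36) + (-(19380/841)v - 116280/841)
  87v^2 + 528v + 36 = (-(24389/6460)v - 841/3230)(-(19380/841)v - 116280/841) + (0)
Last nonzero remainder: -(19380/841)v - 116280/841. Dividing through by -19380/841 gives the monic gcd v + 6.
Cancel v + 6 from numerator and denominator to get the reduced form.

(-v^3 + v^2 - 43v + 90)/(2v^2 + 14v + 24)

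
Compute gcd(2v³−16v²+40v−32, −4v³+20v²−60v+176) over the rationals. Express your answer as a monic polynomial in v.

Apply the Euclidean algorithm:
  2v³−16v²+40v−32 = (−1/2)(−4v³+20v²−60v+176) + (−6v²+10v+56)
  −4v³+20v²−60v+176 = ((2/3)v−20/9)(−6v²+10v+56) + (−(676/9)v+2704/9)
  −6v²+10v+56 = ((27/338)v+63/338)(−(676/9)v+2704/9) + (0)
Last nonzero remainder: −(676/9)v+2704/9. Dividing through by −676/9 gives the monic gcd v−4.

v−4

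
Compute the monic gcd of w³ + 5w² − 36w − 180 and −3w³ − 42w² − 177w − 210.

w + 5

By polynomial division,
  w³ + 5w² − 36w − 180 = (−1/3)(−3w³ − 42w² − 177w − 210) + (−9w² − 95w − 250)
  −3w³ − 42w² − 177w − 210 = ((1/3)w + 31/27)(−9w² − 95w − 250) + ((416/27)w + 2080/27)
  −9w² − 95w − 250 = (−(243/416)w − 675/208)((416/27)w + 2080/27) + (0)
Last nonzero remainder: (416/27)w + 2080/27. Dividing through by 416/27 gives the monic gcd w + 5.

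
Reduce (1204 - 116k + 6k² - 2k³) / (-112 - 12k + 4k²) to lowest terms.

Repeated division with remainder:
  -2k³ + 6k² - 116k + 1204 = (-(1/2)k)(4k² - 12k - 112) + (-172k + 1204)
  4k² - 12k - 112 = (-(1/43)k - 4/43)(-172k + 1204) + (0)
Last nonzero remainder: -172k + 1204. Dividing through by -172 gives the monic gcd k - 7.
Cancel k - 7 from numerator and denominator to get the reduced form.

(-86 - 4k - k²)/(8 + 2k)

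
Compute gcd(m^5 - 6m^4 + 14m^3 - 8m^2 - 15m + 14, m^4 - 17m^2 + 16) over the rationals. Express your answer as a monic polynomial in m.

m^2 - 1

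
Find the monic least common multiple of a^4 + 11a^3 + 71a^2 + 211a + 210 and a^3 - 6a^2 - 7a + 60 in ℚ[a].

Repeated division with remainder:
  a^4 + 11a^3 + 71a^2 + 211a + 210 = (a + 17)(a^3 - 6a^2 - 7a + 60) + (180a^2 + 270a - 810)
  a^3 - 6a^2 - 7a + 60 = ((1/180)a - 1/24)(180a^2 + 270a - 810) + ((35/4)a + 105/4)
  180a^2 + 270a - 810 = ((144/7)a - 216/7)((35/4)a + 105/4) + (0)
Last nonzero remainder: (35/4)a + 105/4. Dividing through by 35/4 gives the monic gcd a + 3.
Then lcm(f, g) = f·g / gcd(f, g); expanding and making the result monic gives the answer.

a^6 + 2a^5 - 8a^4 - 208a^3 - 269a^2 + 2330a + 4200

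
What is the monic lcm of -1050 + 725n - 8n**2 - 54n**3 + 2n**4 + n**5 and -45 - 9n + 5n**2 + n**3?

Apply the Euclidean algorithm:
  n**5 + 2n**4 - 54n**3 - 8n**2 + 725n - 1050 = (n**2 - 3n - 30)(n**3 + 5n**2 - 9n - 45) + (160n**2 + 320n - 2400)
  n**3 + 5n**2 - 9n - 45 = ((1/160)n + 3/160)(160n**2 + 320n - 2400) + (0)
Last nonzero remainder: 160n**2 + 320n - 2400. Dividing through by 160 gives the monic gcd n**2 + 2n - 15.
Then lcm(f, g) = f·g / gcd(f, g); expanding and making the result monic gives the answer.

-3150 + 1125n + 701n**2 - 170n**3 - 48n**4 + 5n**5 + n**6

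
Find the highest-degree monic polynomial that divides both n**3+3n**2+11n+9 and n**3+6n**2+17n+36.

By polynomial division,
  n**3+3n**2+11n+9 = (n**3+6n**2+17n+36) + (-3n**2-6n-27)
  n**3+6n**2+17n+36 = (-(1/3)n-4/3)(-3n**2-6n-27) + (0)
Last nonzero remainder: -3n**2-6n-27. Dividing through by -3 gives the monic gcd n**2+2n+9.

n**2+2n+9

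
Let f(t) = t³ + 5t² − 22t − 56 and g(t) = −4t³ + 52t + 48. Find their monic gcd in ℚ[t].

Apply the Euclidean algorithm:
  t³ + 5t² − 22t − 56 = (−1/4)(−4t³ + 52t + 48) + (5t² − 9t − 44)
  −4t³ + 52t + 48 = (−(4/5)t − 36/25)(5t² − 9t − 44) + ((96/25)t − 384/25)
  5t² − 9t − 44 = ((125/96)t + 275/96)((96/25)t − 384/25) + (0)
Last nonzero remainder: (96/25)t − 384/25. Dividing through by 96/25 gives the monic gcd t − 4.

t − 4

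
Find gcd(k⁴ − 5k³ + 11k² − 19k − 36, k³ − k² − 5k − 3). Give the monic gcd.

k + 1

Euclidean algorithm in ℚ[k]:
  k⁴ − 5k³ + 11k² − 19k − 36 = (k − 4)(k³ − k² − 5k − 3) + (12k² − 36k − 48)
  k³ − k² − 5k − 3 = ((1/12)k + 1/6)(12k² − 36k − 48) + (5k + 5)
  12k² − 36k − 48 = ((12/5)k − 48/5)(5k + 5) + (0)
Last nonzero remainder: 5k + 5. Dividing through by 5 gives the monic gcd k + 1.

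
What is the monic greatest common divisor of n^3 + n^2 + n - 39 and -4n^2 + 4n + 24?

n - 3

Apply the Euclidean algorithm:
  n^3 + n^2 + n - 39 = (-(1/4)n - 1/2)(-4n^2 + 4n + 24) + (9n - 27)
  -4n^2 + 4n + 24 = (-(4/9)n - 8/9)(9n - 27) + (0)
Last nonzero remainder: 9n - 27. Dividing through by 9 gives the monic gcd n - 3.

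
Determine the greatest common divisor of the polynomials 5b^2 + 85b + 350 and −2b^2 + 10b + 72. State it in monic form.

1

Euclidean algorithm in ℚ[b]:
  5b^2 + 85b + 350 = (−5/2)(−2b^2 + 10b + 72) + (110b + 530)
  −2b^2 + 10b + 72 = (−(1/55)b + 108/605)(110b + 530) + (−2736/121)
  110b + 530 = (−(6655/1368)b − 32065/1368)(−2736/121) + (0)
The last nonzero remainder is the constant −2736/121, so the polynomials are coprime and gcd = 1.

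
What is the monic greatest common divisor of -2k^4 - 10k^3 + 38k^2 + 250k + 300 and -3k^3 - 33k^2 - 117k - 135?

Apply the Euclidean algorithm:
  -2k^4 - 10k^3 + 38k^2 + 250k + 300 = ((2/3)k - 4)(-3k^3 - 33k^2 - 117k - 135) + (-16k^2 - 128k - 240)
  -3k^3 - 33k^2 - 117k - 135 = ((3/16)k + 9/16)(-16k^2 - 128k - 240) + (0)
Last nonzero remainder: -16k^2 - 128k - 240. Dividing through by -16 gives the monic gcd k^2 + 8k + 15.

k^2 + 8k + 15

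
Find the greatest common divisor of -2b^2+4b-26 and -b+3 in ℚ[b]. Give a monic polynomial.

1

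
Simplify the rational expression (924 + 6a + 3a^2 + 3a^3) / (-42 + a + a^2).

(132 - 18a + 3a^2)/(-6 + a)

By polynomial division,
  3a^3 + 3a^2 + 6a + 924 = (3a)(a^2 + a - 42) + (132a + 924)
  a^2 + a - 42 = ((1/132)a - 1/22)(132a + 924) + (0)
Last nonzero remainder: 132a + 924. Dividing through by 132 gives the monic gcd a + 7.
Cancel a + 7 from numerator and denominator to get the reduced form.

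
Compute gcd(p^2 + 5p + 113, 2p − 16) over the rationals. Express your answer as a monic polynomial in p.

1

Euclidean algorithm in ℚ[p]:
  p^2 + 5p + 113 = ((1/2)p + 13/2)(2p − 16) + (217)
  2p − 16 = ((2/217)p − 16/217)(217) + (0)
The last nonzero remainder is the constant 217, so the polynomials are coprime and gcd = 1.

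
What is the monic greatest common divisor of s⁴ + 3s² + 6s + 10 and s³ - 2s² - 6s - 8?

s² + 2s + 2

Apply the Euclidean algorithm:
  s⁴ + 3s² + 6s + 10 = (s + 2)(s³ - 2s² - 6s - 8) + (13s² + 26s + 26)
  s³ - 2s² - 6s - 8 = ((1/13)s - 4/13)(13s² + 26s + 26) + (0)
Last nonzero remainder: 13s² + 26s + 26. Dividing through by 13 gives the monic gcd s² + 2s + 2.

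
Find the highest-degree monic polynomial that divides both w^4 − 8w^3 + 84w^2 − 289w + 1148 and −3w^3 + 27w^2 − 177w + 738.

w^2 − 3w + 41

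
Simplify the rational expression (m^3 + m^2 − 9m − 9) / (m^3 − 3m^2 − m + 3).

(m + 3)/(m − 1)

Apply the Euclidean algorithm:
  m^3 + m^2 − 9m − 9 = (m^3 − 3m^2 − m + 3) + (4m^2 − 8m − 12)
  m^3 − 3m^2 − m + 3 = ((1/4)m − 1/4)(4m^2 − 8m − 12) + (0)
Last nonzero remainder: 4m^2 − 8m − 12. Dividing through by 4 gives the monic gcd m^2 − 2m − 3.
Cancel m^2 − 2m − 3 from numerator and denominator to get the reduced form.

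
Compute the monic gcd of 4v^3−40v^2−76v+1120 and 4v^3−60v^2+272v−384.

v−8

Apply the Euclidean algorithm:
  4v^3−40v^2−76v+1120 = (4v^3−60v^2+272v−384) + (20v^2−348v+1504)
  4v^3−60v^2+272v−384 = ((1/5)v+12/25)(20v^2−348v+1504) + ((3456/25)v−27648/25)
  20v^2−348v+1504 = ((125/864)v−1175/864)((3456/25)v−27648/25) + (0)
Last nonzero remainder: (3456/25)v−27648/25. Dividing through by 3456/25 gives the monic gcd v−8.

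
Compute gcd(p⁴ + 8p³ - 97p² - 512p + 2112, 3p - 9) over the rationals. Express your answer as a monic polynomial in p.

p - 3

Euclidean algorithm in ℚ[p]:
  p⁴ + 8p³ - 97p² - 512p + 2112 = ((1/3)p³ + (11/3)p² - (64/3)p - 704/3)(3p - 9) + (0)
Last nonzero remainder: 3p - 9. Dividing through by 3 gives the monic gcd p - 3.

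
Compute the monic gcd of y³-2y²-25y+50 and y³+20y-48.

y-2

Repeated division with remainder:
  y³-2y²-25y+50 = (y³+20y-48) + (-2y²-45y+98)
  y³+20y-48 = (-(1/2)y+45/4)(-2y²-45y+98) + ((2301/4)y-2301/2)
  -2y²-45y+98 = (-(8/2301)y-196/2301)((2301/4)y-2301/2) + (0)
Last nonzero remainder: (2301/4)y-2301/2. Dividing through by 2301/4 gives the monic gcd y-2.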